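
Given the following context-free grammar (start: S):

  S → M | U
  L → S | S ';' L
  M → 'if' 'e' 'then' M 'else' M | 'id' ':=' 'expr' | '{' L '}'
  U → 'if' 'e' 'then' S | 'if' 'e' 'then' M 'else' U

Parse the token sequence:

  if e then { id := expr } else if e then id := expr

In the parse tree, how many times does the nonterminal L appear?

1

[S [U if e then [M { [L [S [M id := expr]]] }] else [U if e then [S [M id := expr]]]]]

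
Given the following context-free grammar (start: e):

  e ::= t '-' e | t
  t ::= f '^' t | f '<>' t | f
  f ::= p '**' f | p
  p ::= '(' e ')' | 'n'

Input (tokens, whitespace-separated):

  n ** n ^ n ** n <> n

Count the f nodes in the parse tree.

5

[e [t [f [p n] ** [f [p n]]] ^ [t [f [p n] ** [f [p n]]] <> [t [f [p n]]]]]]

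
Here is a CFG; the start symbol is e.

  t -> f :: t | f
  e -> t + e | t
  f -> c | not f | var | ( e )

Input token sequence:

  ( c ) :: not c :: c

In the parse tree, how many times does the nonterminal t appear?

[e [t [f ( [e [t [f c]]] )] :: [t [f not [f c]] :: [t [f c]]]]]

4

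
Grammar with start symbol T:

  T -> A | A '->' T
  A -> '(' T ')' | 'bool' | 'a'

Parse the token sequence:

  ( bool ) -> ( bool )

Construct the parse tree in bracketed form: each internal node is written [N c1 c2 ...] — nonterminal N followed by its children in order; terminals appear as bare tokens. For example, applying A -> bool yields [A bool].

T
A -> T
( T ) -> T
( A ) -> T
( bool ) -> T
( bool ) -> A
( bool ) -> ( T )
( bool ) -> ( A )
( bool ) -> ( bool )

[T [A ( [T [A bool]] )] -> [T [A ( [T [A bool]] )]]]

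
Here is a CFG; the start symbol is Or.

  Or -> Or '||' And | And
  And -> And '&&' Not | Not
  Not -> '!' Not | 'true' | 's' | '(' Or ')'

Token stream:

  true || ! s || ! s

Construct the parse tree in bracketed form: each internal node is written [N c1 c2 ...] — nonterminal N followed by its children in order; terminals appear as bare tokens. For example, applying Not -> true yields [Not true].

Or
Or || And
Or || And || And
And || And || And
Not || And || And
true || And || And
true || Not || And
true || ! Not || And
true || ! s || And
true || ! s || Not
true || ! s || ! Not
true || ! s || ! s

[Or [Or [Or [And [Not true]]] || [And [Not ! [Not s]]]] || [And [Not ! [Not s]]]]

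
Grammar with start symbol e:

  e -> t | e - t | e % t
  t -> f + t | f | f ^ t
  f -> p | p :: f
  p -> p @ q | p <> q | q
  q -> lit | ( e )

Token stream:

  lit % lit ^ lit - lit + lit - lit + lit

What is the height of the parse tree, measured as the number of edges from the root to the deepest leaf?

[e [e [e [e [t [f [p [q lit]]]]] % [t [f [p [q lit]]] ^ [t [f [p [q lit]]]]]] - [t [f [p [q lit]]] + [t [f [p [q lit]]]]]] - [t [f [p [q lit]]] + [t [f [p [q lit]]]]]]

8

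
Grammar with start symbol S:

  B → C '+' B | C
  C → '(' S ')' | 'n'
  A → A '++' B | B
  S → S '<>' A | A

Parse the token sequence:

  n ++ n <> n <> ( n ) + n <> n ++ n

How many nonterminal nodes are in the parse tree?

28

[S [S [S [S [A [A [B [C n]]] ++ [B [C n]]]] <> [A [B [C n]]]] <> [A [B [C ( [S [A [B [C n]]]] )] + [B [C n]]]]] <> [A [A [B [C n]]] ++ [B [C n]]]]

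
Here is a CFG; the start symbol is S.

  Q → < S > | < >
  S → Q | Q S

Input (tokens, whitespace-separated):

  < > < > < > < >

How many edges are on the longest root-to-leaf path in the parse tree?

[S [Q < >] [S [Q < >] [S [Q < >] [S [Q < >]]]]]

5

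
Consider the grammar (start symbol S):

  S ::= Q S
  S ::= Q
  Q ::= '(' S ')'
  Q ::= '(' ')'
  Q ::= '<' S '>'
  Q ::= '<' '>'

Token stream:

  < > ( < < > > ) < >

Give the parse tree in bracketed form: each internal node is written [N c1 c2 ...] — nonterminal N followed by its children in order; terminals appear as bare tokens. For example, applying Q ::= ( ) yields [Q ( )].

S
Q S
< > S
< > Q S
< > ( S ) S
< > ( Q ) S
< > ( < S > ) S
< > ( < Q > ) S
< > ( < < > > ) S
< > ( < < > > ) Q
< > ( < < > > ) < >

[S [Q < >] [S [Q ( [S [Q < [S [Q < >]] >]] )] [S [Q < >]]]]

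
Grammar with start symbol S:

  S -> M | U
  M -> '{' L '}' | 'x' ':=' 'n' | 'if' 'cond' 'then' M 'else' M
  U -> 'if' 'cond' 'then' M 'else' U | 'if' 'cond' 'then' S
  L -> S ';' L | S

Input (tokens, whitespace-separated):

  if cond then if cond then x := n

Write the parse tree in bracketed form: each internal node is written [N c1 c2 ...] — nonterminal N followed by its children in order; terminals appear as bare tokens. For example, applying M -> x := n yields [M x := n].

[S [U if cond then [S [U if cond then [S [M x := n]]]]]]

S
U
if cond then S
if cond then U
if cond then if cond then S
if cond then if cond then M
if cond then if cond then x := n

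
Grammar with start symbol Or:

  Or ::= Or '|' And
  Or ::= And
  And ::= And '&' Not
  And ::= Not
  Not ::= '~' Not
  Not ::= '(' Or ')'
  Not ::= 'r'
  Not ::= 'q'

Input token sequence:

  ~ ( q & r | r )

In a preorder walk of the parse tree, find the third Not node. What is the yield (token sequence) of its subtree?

q

[Or [And [Not ~ [Not ( [Or [Or [And [And [Not q]] & [Not r]]] | [And [Not r]]] )]]]]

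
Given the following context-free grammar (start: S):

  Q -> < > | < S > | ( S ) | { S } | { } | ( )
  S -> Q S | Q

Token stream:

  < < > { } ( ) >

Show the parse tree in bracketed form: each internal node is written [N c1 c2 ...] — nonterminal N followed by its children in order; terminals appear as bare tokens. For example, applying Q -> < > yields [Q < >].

S
Q
< S >
< Q S >
< < > S >
< < > Q S >
< < > { } S >
< < > { } Q >
< < > { } ( ) >

[S [Q < [S [Q < >] [S [Q { }] [S [Q ( )]]]] >]]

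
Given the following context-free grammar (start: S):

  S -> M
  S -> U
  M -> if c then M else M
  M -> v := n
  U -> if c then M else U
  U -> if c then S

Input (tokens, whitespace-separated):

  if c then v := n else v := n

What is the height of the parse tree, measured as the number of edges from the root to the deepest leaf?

[S [M if c then [M v := n] else [M v := n]]]

3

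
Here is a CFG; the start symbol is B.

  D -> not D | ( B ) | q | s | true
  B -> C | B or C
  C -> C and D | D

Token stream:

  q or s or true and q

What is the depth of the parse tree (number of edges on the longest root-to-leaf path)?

5

[B [B [B [C [D q]]] or [C [D s]]] or [C [C [D true]] and [D q]]]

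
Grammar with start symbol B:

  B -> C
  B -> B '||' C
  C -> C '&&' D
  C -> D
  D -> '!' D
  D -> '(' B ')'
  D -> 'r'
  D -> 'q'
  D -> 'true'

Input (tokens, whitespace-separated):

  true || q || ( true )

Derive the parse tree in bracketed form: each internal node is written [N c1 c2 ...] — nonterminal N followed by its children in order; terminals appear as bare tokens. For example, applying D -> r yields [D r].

[B [B [B [C [D true]]] || [C [D q]]] || [C [D ( [B [C [D true]]] )]]]

B
B || C
B || C || C
C || C || C
D || C || C
true || C || C
true || D || C
true || q || C
true || q || D
true || q || ( B )
true || q || ( C )
true || q || ( D )
true || q || ( true )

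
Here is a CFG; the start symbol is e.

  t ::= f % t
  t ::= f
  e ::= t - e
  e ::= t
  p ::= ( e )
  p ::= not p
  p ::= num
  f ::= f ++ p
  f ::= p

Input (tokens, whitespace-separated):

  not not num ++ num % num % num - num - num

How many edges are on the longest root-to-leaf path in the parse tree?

7

[e [t [f [f [p not [p not [p num]]]] ++ [p num]] % [t [f [p num]] % [t [f [p num]]]]] - [e [t [f [p num]]] - [e [t [f [p num]]]]]]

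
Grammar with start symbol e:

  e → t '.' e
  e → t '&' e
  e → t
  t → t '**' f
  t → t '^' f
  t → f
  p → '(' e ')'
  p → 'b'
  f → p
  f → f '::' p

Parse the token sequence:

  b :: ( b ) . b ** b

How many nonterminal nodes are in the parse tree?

17

[e [t [f [f [p b]] :: [p ( [e [t [f [p b]]]] )]]] . [e [t [t [f [p b]]] ** [f [p b]]]]]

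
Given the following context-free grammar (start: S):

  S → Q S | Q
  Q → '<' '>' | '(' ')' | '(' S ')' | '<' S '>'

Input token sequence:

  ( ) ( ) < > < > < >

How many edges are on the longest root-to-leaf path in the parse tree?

6

[S [Q ( )] [S [Q ( )] [S [Q < >] [S [Q < >] [S [Q < >]]]]]]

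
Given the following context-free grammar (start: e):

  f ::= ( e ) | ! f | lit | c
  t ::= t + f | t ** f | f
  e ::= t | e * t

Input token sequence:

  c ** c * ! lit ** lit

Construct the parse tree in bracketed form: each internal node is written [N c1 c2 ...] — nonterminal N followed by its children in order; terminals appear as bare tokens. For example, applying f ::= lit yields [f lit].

[e [e [t [t [f c]] ** [f c]]] * [t [t [f ! [f lit]]] ** [f lit]]]

e
e * t
t * t
t ** f * t
f ** f * t
c ** f * t
c ** c * t
c ** c * t ** f
c ** c * f ** f
c ** c * ! f ** f
c ** c * ! lit ** f
c ** c * ! lit ** lit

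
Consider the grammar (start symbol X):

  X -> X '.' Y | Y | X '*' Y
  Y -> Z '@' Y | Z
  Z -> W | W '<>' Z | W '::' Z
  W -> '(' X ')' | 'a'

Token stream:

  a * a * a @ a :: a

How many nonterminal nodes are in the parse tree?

[X [X [X [Y [Z [W a]]]] * [Y [Z [W a]]]] * [Y [Z [W a]] @ [Y [Z [W a] :: [Z [W a]]]]]]

17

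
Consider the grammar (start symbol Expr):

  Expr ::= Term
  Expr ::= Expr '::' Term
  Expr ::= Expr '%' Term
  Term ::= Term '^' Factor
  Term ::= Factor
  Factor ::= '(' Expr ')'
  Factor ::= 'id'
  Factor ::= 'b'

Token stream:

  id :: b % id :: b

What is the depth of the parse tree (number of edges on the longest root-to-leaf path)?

[Expr [Expr [Expr [Expr [Term [Factor id]]] :: [Term [Factor b]]] % [Term [Factor id]]] :: [Term [Factor b]]]

6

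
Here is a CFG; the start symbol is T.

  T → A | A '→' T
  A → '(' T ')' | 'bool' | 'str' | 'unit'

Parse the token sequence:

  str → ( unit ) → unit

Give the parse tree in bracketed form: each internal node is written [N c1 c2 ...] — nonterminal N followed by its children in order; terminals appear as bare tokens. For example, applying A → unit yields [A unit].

[T [A str] → [T [A ( [T [A unit]] )] → [T [A unit]]]]

T
A → T
str → T
str → A → T
str → ( T ) → T
str → ( A ) → T
str → ( unit ) → T
str → ( unit ) → A
str → ( unit ) → unit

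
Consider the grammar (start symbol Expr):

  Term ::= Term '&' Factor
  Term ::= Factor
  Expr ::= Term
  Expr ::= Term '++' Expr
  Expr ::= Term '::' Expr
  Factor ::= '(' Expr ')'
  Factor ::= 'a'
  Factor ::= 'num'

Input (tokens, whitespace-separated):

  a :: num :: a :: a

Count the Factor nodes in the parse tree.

[Expr [Term [Factor a]] :: [Expr [Term [Factor num]] :: [Expr [Term [Factor a]] :: [Expr [Term [Factor a]]]]]]

4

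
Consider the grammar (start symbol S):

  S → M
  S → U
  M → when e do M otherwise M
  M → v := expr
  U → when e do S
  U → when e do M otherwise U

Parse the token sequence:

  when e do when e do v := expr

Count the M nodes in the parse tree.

1

[S [U when e do [S [U when e do [S [M v := expr]]]]]]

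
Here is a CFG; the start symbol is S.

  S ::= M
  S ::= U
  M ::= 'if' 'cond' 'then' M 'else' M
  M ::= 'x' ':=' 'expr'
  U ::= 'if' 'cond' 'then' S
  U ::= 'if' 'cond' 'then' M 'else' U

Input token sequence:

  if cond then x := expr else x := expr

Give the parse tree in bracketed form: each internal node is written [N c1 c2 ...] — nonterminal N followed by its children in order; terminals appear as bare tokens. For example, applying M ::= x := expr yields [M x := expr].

S
M
if cond then M else M
if cond then x := expr else M
if cond then x := expr else x := expr

[S [M if cond then [M x := expr] else [M x := expr]]]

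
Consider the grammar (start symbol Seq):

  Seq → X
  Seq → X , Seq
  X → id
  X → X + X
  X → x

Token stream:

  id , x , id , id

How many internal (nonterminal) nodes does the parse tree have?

[Seq [X id] , [Seq [X x] , [Seq [X id] , [Seq [X id]]]]]

8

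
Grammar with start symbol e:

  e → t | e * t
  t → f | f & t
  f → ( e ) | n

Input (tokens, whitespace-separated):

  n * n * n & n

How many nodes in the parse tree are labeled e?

[e [e [e [t [f n]]] * [t [f n]]] * [t [f n] & [t [f n]]]]

3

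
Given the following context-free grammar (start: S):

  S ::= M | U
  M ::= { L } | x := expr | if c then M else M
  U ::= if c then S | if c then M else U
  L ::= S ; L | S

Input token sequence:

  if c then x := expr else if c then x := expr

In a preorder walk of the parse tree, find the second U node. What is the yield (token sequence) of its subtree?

[S [U if c then [M x := expr] else [U if c then [S [M x := expr]]]]]

if c then x := expr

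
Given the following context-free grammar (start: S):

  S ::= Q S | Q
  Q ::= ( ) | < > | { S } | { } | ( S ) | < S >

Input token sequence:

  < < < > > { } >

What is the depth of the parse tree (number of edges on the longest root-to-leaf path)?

[S [Q < [S [Q < [S [Q < >]] >] [S [Q { }]]] >]]

6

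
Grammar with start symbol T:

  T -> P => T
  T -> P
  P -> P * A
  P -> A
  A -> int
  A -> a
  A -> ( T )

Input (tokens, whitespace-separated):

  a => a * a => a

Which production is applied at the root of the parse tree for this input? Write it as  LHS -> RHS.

T -> P => T

[T [P [A a]] => [T [P [P [A a]] * [A a]] => [T [P [A a]]]]]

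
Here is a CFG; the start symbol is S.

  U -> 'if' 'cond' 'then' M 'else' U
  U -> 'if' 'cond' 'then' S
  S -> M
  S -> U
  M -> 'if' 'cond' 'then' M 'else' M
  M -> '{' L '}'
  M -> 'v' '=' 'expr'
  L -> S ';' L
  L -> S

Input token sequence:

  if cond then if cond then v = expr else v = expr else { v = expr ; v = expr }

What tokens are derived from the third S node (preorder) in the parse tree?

v = expr

[S [M if cond then [M if cond then [M v = expr] else [M v = expr]] else [M { [L [S [M v = expr]] ; [L [S [M v = expr]]]] }]]]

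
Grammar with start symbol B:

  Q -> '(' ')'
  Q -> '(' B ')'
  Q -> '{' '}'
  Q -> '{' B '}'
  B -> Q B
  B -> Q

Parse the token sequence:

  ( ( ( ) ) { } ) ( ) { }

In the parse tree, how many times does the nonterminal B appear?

[B [Q ( [B [Q ( [B [Q ( )]] )] [B [Q { }]]] )] [B [Q ( )] [B [Q { }]]]]

6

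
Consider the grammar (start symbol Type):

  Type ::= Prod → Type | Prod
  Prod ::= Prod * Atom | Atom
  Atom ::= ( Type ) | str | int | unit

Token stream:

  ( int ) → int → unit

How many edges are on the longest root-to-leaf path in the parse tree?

6

[Type [Prod [Atom ( [Type [Prod [Atom int]]] )]] → [Type [Prod [Atom int]] → [Type [Prod [Atom unit]]]]]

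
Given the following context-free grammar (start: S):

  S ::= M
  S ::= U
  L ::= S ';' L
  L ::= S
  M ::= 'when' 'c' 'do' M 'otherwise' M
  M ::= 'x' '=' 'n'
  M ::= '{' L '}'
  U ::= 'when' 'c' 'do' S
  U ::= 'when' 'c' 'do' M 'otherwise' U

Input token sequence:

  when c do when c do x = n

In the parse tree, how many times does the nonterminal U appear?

2

[S [U when c do [S [U when c do [S [M x = n]]]]]]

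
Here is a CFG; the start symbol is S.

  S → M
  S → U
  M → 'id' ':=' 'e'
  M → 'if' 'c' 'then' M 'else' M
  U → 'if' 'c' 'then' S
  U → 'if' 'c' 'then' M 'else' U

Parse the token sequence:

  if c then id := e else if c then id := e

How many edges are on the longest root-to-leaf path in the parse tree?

5

[S [U if c then [M id := e] else [U if c then [S [M id := e]]]]]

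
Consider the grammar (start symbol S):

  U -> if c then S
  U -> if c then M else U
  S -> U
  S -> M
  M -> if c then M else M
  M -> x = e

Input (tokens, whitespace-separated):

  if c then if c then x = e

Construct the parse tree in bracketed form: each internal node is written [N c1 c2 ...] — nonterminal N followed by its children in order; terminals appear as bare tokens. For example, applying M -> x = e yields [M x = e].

[S [U if c then [S [U if c then [S [M x = e]]]]]]

S
U
if c then S
if c then U
if c then if c then S
if c then if c then M
if c then if c then x = e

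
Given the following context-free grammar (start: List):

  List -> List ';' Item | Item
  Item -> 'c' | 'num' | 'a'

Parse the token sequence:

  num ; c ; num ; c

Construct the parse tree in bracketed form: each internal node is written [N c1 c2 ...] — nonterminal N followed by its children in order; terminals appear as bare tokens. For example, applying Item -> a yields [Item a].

[List [List [List [List [Item num]] ; [Item c]] ; [Item num]] ; [Item c]]

List
List ; Item
List ; Item ; Item
List ; Item ; Item ; Item
Item ; Item ; Item ; Item
num ; Item ; Item ; Item
num ; c ; Item ; Item
num ; c ; num ; Item
num ; c ; num ; c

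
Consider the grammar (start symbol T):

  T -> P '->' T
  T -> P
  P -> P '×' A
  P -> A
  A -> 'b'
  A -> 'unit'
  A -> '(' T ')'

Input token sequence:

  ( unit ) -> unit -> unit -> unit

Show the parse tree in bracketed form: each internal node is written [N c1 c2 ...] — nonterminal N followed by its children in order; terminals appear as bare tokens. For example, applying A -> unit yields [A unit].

T
P -> T
A -> T
( T ) -> T
( P ) -> T
( A ) -> T
( unit ) -> T
( unit ) -> P -> T
( unit ) -> A -> T
( unit ) -> unit -> T
( unit ) -> unit -> P -> T
( unit ) -> unit -> A -> T
( unit ) -> unit -> unit -> T
( unit ) -> unit -> unit -> P
( unit ) -> unit -> unit -> A
( unit ) -> unit -> unit -> unit

[T [P [A ( [T [P [A unit]]] )]] -> [T [P [A unit]] -> [T [P [A unit]] -> [T [P [A unit]]]]]]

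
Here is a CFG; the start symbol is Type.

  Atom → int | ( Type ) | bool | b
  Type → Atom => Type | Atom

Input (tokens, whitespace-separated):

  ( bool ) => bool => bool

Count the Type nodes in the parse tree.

[Type [Atom ( [Type [Atom bool]] )] => [Type [Atom bool] => [Type [Atom bool]]]]

4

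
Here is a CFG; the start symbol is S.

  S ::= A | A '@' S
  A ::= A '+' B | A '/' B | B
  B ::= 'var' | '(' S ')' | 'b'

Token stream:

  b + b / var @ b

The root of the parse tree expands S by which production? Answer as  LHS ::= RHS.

[S [A [A [A [B b]] + [B b]] / [B var]] @ [S [A [B b]]]]

S ::= A '@' S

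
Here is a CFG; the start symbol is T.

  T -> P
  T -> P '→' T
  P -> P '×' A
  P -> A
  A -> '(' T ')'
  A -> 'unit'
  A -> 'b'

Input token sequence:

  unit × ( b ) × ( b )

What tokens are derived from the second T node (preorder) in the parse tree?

[T [P [P [P [A unit]] × [A ( [T [P [A b]]] )]] × [A ( [T [P [A b]]] )]]]

b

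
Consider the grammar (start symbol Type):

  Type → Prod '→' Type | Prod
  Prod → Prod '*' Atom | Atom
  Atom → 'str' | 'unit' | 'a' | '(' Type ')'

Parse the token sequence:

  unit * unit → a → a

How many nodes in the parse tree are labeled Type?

[Type [Prod [Prod [Atom unit]] * [Atom unit]] → [Type [Prod [Atom a]] → [Type [Prod [Atom a]]]]]

3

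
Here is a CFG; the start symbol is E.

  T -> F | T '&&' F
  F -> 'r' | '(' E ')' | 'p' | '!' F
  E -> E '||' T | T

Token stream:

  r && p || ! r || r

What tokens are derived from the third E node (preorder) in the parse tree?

r && p

[E [E [E [T [T [F r]] && [F p]]] || [T [F ! [F r]]]] || [T [F r]]]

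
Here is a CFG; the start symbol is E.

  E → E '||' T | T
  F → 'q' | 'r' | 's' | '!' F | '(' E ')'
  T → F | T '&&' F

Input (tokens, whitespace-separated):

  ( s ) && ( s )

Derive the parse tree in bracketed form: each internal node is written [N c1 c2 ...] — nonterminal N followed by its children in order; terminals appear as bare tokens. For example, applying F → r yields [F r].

E
T
T && F
F && F
( E ) && F
( T ) && F
( F ) && F
( s ) && F
( s ) && ( E )
( s ) && ( T )
( s ) && ( F )
( s ) && ( s )

[E [T [T [F ( [E [T [F s]]] )]] && [F ( [E [T [F s]]] )]]]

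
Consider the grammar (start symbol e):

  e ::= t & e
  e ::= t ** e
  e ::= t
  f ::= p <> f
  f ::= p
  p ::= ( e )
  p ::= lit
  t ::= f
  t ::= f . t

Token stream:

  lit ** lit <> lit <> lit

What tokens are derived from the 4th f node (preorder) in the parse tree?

[e [t [f [p lit]]] ** [e [t [f [p lit] <> [f [p lit] <> [f [p lit]]]]]]]

lit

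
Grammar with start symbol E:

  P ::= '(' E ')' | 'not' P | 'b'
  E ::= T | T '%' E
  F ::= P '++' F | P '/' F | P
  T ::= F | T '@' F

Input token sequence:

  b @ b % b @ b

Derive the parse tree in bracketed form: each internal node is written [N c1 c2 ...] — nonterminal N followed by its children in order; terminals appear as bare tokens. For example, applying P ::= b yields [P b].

E
T % E
T @ F % E
F @ F % E
P @ F % E
b @ F % E
b @ P % E
b @ b % E
b @ b % T
b @ b % T @ F
b @ b % F @ F
b @ b % P @ F
b @ b % b @ F
b @ b % b @ P
b @ b % b @ b

[E [T [T [F [P b]]] @ [F [P b]]] % [E [T [T [F [P b]]] @ [F [P b]]]]]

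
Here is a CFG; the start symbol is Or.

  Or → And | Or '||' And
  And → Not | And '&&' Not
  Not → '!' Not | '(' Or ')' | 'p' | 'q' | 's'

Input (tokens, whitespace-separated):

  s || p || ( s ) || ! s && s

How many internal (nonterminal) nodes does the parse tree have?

18

[Or [Or [Or [Or [And [Not s]]] || [And [Not p]]] || [And [Not ( [Or [And [Not s]]] )]]] || [And [And [Not ! [Not s]]] && [Not s]]]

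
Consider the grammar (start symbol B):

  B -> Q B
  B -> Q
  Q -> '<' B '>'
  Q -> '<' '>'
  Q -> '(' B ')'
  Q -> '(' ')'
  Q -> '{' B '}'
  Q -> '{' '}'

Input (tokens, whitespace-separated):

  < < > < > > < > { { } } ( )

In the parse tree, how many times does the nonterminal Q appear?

7

[B [Q < [B [Q < >] [B [Q < >]]] >] [B [Q < >] [B [Q { [B [Q { }]] }] [B [Q ( )]]]]]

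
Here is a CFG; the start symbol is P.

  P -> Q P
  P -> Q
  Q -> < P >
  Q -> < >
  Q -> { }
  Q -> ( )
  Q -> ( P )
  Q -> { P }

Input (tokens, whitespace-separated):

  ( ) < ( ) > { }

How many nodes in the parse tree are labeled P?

[P [Q ( )] [P [Q < [P [Q ( )]] >] [P [Q { }]]]]

4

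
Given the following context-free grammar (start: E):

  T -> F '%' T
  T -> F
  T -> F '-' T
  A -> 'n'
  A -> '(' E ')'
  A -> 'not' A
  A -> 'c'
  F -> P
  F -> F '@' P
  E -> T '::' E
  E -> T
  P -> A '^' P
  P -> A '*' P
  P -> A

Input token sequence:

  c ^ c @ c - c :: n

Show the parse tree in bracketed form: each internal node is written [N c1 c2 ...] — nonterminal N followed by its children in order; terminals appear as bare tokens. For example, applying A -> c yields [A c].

E
T :: E
F - T :: E
F @ P - T :: E
P @ P - T :: E
A ^ P @ P - T :: E
c ^ P @ P - T :: E
c ^ A @ P - T :: E
c ^ c @ P - T :: E
c ^ c @ A - T :: E
c ^ c @ c - T :: E
c ^ c @ c - F :: E
c ^ c @ c - P :: E
c ^ c @ c - A :: E
c ^ c @ c - c :: E
c ^ c @ c - c :: T
c ^ c @ c - c :: F
c ^ c @ c - c :: P
c ^ c @ c - c :: A
c ^ c @ c - c :: n

[E [T [F [F [P [A c] ^ [P [A c]]]] @ [P [A c]]] - [T [F [P [A c]]]]] :: [E [T [F [P [A n]]]]]]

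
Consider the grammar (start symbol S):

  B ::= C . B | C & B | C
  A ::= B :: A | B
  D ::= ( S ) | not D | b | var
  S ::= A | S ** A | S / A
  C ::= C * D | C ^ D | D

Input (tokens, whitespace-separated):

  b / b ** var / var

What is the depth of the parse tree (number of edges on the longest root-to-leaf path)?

8

[S [S [S [S [A [B [C [D b]]]]] / [A [B [C [D b]]]]] ** [A [B [C [D var]]]]] / [A [B [C [D var]]]]]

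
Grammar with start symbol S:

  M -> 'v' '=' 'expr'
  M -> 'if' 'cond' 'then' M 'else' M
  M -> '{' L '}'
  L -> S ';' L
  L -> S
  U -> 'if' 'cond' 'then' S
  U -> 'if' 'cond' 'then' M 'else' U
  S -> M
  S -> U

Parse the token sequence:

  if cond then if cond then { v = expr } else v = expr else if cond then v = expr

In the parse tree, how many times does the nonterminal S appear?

[S [U if cond then [M if cond then [M { [L [S [M v = expr]]] }] else [M v = expr]] else [U if cond then [S [M v = expr]]]]]

3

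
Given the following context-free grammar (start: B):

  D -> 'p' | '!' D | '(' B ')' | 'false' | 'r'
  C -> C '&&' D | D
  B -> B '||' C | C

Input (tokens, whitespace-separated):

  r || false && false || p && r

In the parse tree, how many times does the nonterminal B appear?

[B [B [B [C [D r]]] || [C [C [D false]] && [D false]]] || [C [C [D p]] && [D r]]]

3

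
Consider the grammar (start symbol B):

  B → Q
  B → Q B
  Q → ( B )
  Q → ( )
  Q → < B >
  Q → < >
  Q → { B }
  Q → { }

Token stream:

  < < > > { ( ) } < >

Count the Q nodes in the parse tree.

[B [Q < [B [Q < >]] >] [B [Q { [B [Q ( )]] }] [B [Q < >]]]]

5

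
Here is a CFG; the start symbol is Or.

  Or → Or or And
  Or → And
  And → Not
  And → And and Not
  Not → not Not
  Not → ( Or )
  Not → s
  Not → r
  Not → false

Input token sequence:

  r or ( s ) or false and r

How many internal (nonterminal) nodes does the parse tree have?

[Or [Or [Or [And [Not r]]] or [And [Not ( [Or [And [Not s]]] )]]] or [And [And [Not false]] and [Not r]]]

14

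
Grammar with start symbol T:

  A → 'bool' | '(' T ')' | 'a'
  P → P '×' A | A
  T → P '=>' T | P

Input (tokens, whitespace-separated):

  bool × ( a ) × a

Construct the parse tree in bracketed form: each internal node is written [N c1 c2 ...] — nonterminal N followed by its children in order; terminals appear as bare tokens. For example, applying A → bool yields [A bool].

[T [P [P [P [A bool]] × [A ( [T [P [A a]]] )]] × [A a]]]

T
P
P × A
P × A × A
A × A × A
bool × A × A
bool × ( T ) × A
bool × ( P ) × A
bool × ( A ) × A
bool × ( a ) × A
bool × ( a ) × a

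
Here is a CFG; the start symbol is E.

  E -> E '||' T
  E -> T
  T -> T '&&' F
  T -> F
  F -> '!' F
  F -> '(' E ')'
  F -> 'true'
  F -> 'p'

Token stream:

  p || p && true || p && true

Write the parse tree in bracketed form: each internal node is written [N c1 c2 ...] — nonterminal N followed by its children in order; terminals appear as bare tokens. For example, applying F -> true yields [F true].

E
E || T
E || T || T
T || T || T
F || T || T
p || T || T
p || T && F || T
p || F && F || T
p || p && F || T
p || p && true || T
p || p && true || T && F
p || p && true || F && F
p || p && true || p && F
p || p && true || p && true

[E [E [E [T [F p]]] || [T [T [F p]] && [F true]]] || [T [T [F p]] && [F true]]]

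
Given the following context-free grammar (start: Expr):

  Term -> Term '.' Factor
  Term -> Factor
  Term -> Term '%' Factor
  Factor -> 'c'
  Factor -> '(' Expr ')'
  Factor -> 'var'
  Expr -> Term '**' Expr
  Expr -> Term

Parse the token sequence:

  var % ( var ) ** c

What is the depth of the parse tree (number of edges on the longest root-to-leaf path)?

6

[Expr [Term [Term [Factor var]] % [Factor ( [Expr [Term [Factor var]]] )]] ** [Expr [Term [Factor c]]]]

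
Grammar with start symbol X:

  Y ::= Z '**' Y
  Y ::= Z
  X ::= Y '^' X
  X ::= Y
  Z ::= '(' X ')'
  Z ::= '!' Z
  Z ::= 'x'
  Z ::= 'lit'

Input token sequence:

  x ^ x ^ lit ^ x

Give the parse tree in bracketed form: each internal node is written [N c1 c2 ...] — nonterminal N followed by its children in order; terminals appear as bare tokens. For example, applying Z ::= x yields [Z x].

X
Y ^ X
Z ^ X
x ^ X
x ^ Y ^ X
x ^ Z ^ X
x ^ x ^ X
x ^ x ^ Y ^ X
x ^ x ^ Z ^ X
x ^ x ^ lit ^ X
x ^ x ^ lit ^ Y
x ^ x ^ lit ^ Z
x ^ x ^ lit ^ x

[X [Y [Z x]] ^ [X [Y [Z x]] ^ [X [Y [Z lit]] ^ [X [Y [Z x]]]]]]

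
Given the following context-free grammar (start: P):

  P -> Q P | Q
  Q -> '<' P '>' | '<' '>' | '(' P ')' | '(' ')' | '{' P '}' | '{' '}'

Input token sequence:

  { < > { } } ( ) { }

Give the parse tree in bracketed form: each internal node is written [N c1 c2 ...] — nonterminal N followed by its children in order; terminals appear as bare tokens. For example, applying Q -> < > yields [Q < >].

[P [Q { [P [Q < >] [P [Q { }]]] }] [P [Q ( )] [P [Q { }]]]]

P
Q P
{ P } P
{ Q P } P
{ < > P } P
{ < > Q } P
{ < > { } } P
{ < > { } } Q P
{ < > { } } ( ) P
{ < > { } } ( ) Q
{ < > { } } ( ) { }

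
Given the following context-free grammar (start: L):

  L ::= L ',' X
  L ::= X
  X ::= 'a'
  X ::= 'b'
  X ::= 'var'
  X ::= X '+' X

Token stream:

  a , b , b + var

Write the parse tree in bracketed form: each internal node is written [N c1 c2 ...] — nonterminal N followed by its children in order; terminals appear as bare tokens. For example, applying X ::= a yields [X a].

[L [L [L [X a]] , [X b]] , [X [X b] + [X var]]]

L
L , X
L , X , X
X , X , X
a , X , X
a , b , X
a , b , X + X
a , b , b + X
a , b , b + var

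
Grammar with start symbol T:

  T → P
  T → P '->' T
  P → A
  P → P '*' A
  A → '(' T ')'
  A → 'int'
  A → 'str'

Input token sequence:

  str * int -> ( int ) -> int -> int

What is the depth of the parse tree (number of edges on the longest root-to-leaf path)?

7

[T [P [P [A str]] * [A int]] -> [T [P [A ( [T [P [A int]]] )]] -> [T [P [A int]] -> [T [P [A int]]]]]]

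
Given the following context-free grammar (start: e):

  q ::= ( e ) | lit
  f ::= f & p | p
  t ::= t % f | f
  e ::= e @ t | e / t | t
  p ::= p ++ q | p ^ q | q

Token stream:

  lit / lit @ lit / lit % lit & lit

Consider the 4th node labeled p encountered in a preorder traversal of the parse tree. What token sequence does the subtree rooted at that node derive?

lit

[e [e [e [e [t [f [p [q lit]]]]] / [t [f [p [q lit]]]]] @ [t [f [p [q lit]]]]] / [t [t [f [p [q lit]]]] % [f [f [p [q lit]]] & [p [q lit]]]]]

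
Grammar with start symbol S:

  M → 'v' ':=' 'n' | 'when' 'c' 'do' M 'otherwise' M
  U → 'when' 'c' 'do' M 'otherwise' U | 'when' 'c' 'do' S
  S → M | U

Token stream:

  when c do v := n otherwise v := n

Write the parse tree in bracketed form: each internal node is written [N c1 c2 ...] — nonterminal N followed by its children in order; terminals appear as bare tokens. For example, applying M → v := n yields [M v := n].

[S [M when c do [M v := n] otherwise [M v := n]]]

S
M
when c do M otherwise M
when c do v := n otherwise M
when c do v := n otherwise v := n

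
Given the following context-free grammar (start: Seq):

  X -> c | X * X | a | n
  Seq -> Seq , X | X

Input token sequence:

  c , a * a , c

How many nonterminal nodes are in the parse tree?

8

[Seq [Seq [Seq [X c]] , [X [X a] * [X a]]] , [X c]]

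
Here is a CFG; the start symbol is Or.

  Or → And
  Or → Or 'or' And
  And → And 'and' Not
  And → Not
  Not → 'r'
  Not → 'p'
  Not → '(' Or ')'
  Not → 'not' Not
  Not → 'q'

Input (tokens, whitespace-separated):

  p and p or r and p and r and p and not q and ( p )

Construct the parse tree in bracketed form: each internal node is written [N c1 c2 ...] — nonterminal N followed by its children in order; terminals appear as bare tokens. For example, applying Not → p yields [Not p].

[Or [Or [And [And [Not p]] and [Not p]]] or [And [And [And [And [And [And [Not r]] and [Not p]] and [Not r]] and [Not p]] and [Not not [Not q]]] and [Not ( [Or [And [Not p]]] )]]]

Or
Or or And
And or And
And and Not or And
Not and Not or And
p and Not or And
p and p or And
p and p or And and Not
p and p or And and Not and Not
p and p or And and Not and Not and Not
p and p or And and Not and Not and Not and Not
p and p or And and Not and Not and Not and Not and Not
p and p or Not and Not and Not and Not and Not and Not
p and p or r and Not and Not and Not and Not and Not
p and p or r and p and Not and Not and Not and Not
p and p or r and p and r and Not and Not and Not
p and p or r and p and r and p and Not and Not
p and p or r and p and r and p and not Not and Not
p and p or r and p and r and p and not q and Not
p and p or r and p and r and p and not q and ( Or )
p and p or r and p and r and p and not q and ( And )
p and p or r and p and r and p and not q and ( Not )
p and p or r and p and r and p and not q and ( p )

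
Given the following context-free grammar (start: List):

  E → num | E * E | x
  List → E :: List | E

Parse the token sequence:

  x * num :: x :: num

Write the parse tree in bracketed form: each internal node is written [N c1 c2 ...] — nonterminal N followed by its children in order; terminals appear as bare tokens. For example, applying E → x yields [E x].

List
E :: List
E * E :: List
x * E :: List
x * num :: List
x * num :: E :: List
x * num :: x :: List
x * num :: x :: E
x * num :: x :: num

[List [E [E x] * [E num]] :: [List [E x] :: [List [E num]]]]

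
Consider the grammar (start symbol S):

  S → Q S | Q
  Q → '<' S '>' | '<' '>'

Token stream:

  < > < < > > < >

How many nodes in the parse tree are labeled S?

4

[S [Q < >] [S [Q < [S [Q < >]] >] [S [Q < >]]]]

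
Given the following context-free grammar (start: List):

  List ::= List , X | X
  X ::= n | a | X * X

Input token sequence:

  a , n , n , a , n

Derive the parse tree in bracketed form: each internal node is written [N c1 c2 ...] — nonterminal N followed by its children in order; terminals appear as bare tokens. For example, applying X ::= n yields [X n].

[List [List [List [List [List [X a]] , [X n]] , [X n]] , [X a]] , [X n]]

List
List , X
List , X , X
List , X , X , X
List , X , X , X , X
X , X , X , X , X
a , X , X , X , X
a , n , X , X , X
a , n , n , X , X
a , n , n , a , X
a , n , n , a , n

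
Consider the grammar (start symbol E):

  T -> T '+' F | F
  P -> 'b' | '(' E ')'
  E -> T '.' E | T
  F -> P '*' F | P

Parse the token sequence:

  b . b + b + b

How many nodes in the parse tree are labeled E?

[E [T [F [P b]]] . [E [T [T [T [F [P b]]] + [F [P b]]] + [F [P b]]]]]

2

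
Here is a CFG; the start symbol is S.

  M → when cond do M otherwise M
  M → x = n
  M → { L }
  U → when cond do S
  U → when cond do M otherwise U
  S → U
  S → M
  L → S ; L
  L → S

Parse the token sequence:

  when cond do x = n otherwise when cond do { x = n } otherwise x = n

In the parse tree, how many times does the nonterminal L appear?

1

[S [M when cond do [M x = n] otherwise [M when cond do [M { [L [S [M x = n]]] }] otherwise [M x = n]]]]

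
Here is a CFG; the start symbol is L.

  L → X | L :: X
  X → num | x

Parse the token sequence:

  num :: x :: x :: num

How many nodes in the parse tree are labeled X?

4

[L [L [L [L [X num]] :: [X x]] :: [X x]] :: [X num]]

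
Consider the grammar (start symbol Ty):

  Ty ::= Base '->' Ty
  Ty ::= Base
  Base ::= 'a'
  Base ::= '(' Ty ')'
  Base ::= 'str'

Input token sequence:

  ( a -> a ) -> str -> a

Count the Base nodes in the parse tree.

[Ty [Base ( [Ty [Base a] -> [Ty [Base a]]] )] -> [Ty [Base str] -> [Ty [Base a]]]]

5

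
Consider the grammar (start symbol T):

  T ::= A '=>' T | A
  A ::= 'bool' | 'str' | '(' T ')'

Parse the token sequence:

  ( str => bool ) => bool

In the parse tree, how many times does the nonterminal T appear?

4

[T [A ( [T [A str] => [T [A bool]]] )] => [T [A bool]]]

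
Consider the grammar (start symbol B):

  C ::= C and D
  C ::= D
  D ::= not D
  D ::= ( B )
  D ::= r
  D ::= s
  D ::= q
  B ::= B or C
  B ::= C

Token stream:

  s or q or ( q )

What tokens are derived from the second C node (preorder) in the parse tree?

[B [B [B [C [D s]]] or [C [D q]]] or [C [D ( [B [C [D q]]] )]]]

q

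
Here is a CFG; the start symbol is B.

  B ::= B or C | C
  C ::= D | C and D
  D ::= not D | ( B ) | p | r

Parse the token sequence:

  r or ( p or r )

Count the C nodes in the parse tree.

4

[B [B [C [D r]]] or [C [D ( [B [B [C [D p]]] or [C [D r]]] )]]]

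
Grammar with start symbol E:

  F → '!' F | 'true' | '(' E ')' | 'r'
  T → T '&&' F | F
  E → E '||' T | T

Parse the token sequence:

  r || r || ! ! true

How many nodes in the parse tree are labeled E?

3

[E [E [E [T [F r]]] || [T [F r]]] || [T [F ! [F ! [F true]]]]]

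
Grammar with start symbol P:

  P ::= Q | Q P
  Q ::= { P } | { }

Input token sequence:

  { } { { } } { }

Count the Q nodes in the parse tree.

4

[P [Q { }] [P [Q { [P [Q { }]] }] [P [Q { }]]]]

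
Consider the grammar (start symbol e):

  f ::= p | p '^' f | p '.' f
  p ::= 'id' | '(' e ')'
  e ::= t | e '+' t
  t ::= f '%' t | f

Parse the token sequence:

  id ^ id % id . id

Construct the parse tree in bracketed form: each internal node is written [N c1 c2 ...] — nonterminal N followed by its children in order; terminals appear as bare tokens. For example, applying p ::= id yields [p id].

[e [t [f [p id] ^ [f [p id]]] % [t [f [p id] . [f [p id]]]]]]

e
t
f % t
p ^ f % t
id ^ f % t
id ^ p % t
id ^ id % t
id ^ id % f
id ^ id % p . f
id ^ id % id . f
id ^ id % id . p
id ^ id % id . id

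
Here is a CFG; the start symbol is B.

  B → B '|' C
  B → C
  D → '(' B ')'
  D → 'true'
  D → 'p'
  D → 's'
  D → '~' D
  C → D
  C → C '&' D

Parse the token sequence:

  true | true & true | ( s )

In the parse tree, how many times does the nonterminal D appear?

5

[B [B [B [C [D true]]] | [C [C [D true]] & [D true]]] | [C [D ( [B [C [D s]]] )]]]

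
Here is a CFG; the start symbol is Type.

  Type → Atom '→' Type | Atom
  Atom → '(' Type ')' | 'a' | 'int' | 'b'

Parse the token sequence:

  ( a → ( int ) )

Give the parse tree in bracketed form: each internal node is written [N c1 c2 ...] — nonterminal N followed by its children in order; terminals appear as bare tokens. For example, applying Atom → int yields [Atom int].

Type
Atom
( Type )
( Atom → Type )
( a → Type )
( a → Atom )
( a → ( Type ) )
( a → ( Atom ) )
( a → ( int ) )

[Type [Atom ( [Type [Atom a] → [Type [Atom ( [Type [Atom int]] )]]] )]]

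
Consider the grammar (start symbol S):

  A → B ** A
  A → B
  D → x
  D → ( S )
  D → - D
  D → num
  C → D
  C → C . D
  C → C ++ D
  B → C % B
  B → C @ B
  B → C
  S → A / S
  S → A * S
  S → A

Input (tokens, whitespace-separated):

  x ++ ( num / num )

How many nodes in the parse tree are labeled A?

3

[S [A [B [C [C [D x]] ++ [D ( [S [A [B [C [D num]]]] / [S [A [B [C [D num]]]]]] )]]]]]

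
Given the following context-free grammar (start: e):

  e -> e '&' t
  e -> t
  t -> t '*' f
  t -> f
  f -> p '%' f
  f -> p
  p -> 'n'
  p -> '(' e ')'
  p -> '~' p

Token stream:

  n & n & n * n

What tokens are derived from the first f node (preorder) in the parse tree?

n

[e [e [e [t [f [p n]]]] & [t [f [p n]]]] & [t [t [f [p n]]] * [f [p n]]]]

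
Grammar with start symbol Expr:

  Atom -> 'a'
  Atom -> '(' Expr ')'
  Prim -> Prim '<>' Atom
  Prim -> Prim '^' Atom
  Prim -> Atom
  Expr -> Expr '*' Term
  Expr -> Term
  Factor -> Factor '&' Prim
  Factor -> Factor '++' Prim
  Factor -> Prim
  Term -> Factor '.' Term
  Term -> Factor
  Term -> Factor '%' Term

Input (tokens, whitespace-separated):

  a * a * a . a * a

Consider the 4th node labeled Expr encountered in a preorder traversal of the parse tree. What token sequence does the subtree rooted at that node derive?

[Expr [Expr [Expr [Expr [Term [Factor [Prim [Atom a]]]]] * [Term [Factor [Prim [Atom a]]]]] * [Term [Factor [Prim [Atom a]]] . [Term [Factor [Prim [Atom a]]]]]] * [Term [Factor [Prim [Atom a]]]]]

a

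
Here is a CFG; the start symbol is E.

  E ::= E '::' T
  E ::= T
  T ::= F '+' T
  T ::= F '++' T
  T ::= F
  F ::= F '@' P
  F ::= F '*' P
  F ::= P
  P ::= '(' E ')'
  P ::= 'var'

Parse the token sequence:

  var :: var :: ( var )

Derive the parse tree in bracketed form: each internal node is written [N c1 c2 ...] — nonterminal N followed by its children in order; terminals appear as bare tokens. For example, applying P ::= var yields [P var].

E
E :: T
E :: T :: T
T :: T :: T
F :: T :: T
P :: T :: T
var :: T :: T
var :: F :: T
var :: P :: T
var :: var :: T
var :: var :: F
var :: var :: P
var :: var :: ( E )
var :: var :: ( T )
var :: var :: ( F )
var :: var :: ( P )
var :: var :: ( var )

[E [E [E [T [F [P var]]]] :: [T [F [P var]]]] :: [T [F [P ( [E [T [F [P var]]]] )]]]]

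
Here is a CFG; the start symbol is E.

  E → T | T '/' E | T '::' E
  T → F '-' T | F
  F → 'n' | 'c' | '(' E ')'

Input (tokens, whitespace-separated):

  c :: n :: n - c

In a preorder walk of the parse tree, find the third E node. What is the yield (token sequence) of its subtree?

[E [T [F c]] :: [E [T [F n]] :: [E [T [F n] - [T [F c]]]]]]

n - c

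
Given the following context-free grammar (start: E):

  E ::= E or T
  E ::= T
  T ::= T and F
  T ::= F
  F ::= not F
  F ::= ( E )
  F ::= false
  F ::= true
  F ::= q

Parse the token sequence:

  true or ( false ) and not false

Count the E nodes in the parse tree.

[E [E [T [F true]]] or [T [T [F ( [E [T [F false]]] )]] and [F not [F false]]]]

3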